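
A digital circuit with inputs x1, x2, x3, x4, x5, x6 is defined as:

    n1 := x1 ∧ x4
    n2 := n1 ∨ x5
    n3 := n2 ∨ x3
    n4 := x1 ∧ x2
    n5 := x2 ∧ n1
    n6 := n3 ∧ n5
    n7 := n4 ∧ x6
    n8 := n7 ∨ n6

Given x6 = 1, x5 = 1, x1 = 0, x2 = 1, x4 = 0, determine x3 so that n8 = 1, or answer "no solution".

no solution exists

With x6 = 1, x5 = 1, x1 = 0, x2 = 1, x4 = 0 fixed, none of the 2 settings of x3 give n8 = 1.
For example, with x3=0:
n1 = x1 ∧ x4 = 0 ∧ 0 = 0
n2 = n1 ∨ x5 = 0 ∨ 1 = 1
n3 = n2 ∨ x3 = 1 ∨ 0 = 1
n4 = x1 ∧ x2 = 0 ∧ 1 = 0
n5 = x2 ∧ n1 = 1 ∧ 0 = 0
n6 = n3 ∧ n5 = 1 ∧ 0 = 0
n7 = n4 ∧ x6 = 0 ∧ 1 = 0
n8 = n7 ∨ n6 = 0 ∨ 0 = 0
giving n8 = 0 ≠ 1.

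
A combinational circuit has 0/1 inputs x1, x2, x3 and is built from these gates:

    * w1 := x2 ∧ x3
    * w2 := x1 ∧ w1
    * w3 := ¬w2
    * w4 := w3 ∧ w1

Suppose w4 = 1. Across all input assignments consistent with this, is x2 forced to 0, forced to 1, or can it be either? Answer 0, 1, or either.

1

w4 = w3 ∧ w1 must be 1, so both w3 = 1 and w1 = 1.
w3 = ¬w2 must be 1, so w2 = 0.
Every assignment with w4 = 1 has x2 = 1; there are 1 such assignment(s).
  x1=0, x2=1, x3=1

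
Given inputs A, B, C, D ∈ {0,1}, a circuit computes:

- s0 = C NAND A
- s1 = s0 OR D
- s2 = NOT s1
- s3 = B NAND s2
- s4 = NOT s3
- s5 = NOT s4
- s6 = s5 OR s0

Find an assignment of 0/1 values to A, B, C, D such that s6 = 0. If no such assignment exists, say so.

s6 = s5 OR s0 must be 0, so both s5 = 0 and s0 = 0.
s5 = NOT s4 must be 0, so s4 = 1.
Check with A=1, B=1, C=1, D=0:
s0 = C NAND A = 1 NAND 1 = 0
s1 = s0 OR D = 0 OR 0 = 0
s2 = NOT s1 = NOT 0 = 1
s3 = B NAND s2 = 1 NAND 1 = 0
s4 = NOT s3 = NOT 0 = 1
s5 = NOT s4 = NOT 1 = 0
s6 = s5 OR s0 = 0 OR 0 = 0
So s6 = 0 as required.

A=1, B=1, C=1, D=0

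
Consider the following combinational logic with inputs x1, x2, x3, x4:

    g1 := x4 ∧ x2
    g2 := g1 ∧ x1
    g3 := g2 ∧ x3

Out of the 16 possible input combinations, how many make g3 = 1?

1

g3 = g2 ∧ x3 must be 1, so both g2 = 1 and x3 = 1.
g2 = g1 ∧ x1 must be 1, so both g1 = 1 and x1 = 1.
g1 = x4 ∧ x2 must be 1, so both x4 = 1 and x2 = 1.
Satisfying assignments:
  x1=1, x2=1, x3=1, x4=1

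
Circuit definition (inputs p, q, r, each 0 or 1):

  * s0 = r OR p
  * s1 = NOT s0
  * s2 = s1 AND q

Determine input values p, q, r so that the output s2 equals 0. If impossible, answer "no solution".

Check with p=1 q=0 r=0:
s0 = r OR p = 0 OR 1 = 1
s1 = NOT s0 = NOT 1 = 0
s2 = s1 AND q = 0 AND 0 = 0
So s2 = 0 as required.

p=1 q=0 r=0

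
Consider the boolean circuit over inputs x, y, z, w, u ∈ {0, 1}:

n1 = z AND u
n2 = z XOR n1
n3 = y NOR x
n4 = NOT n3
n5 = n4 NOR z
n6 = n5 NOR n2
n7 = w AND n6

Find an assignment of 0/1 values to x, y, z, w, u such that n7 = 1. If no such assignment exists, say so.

x=1, y=1, z=1, w=1, u=1

n7 = w AND n6 must be 1, so both w = 1 and n6 = 1.
Check with x=1, y=1, z=1, w=1, u=1:
n1 = z AND u = 1 AND 1 = 1
n2 = z XOR n1 = 1 XOR 1 = 0
n3 = y NOR x = 1 NOR 1 = 0
n4 = NOT n3 = NOT 0 = 1
n5 = n4 NOR z = 1 NOR 1 = 0
n6 = n5 NOR n2 = 0 NOR 0 = 1
n7 = w AND n6 = 1 AND 1 = 1
So n7 = 1 as required.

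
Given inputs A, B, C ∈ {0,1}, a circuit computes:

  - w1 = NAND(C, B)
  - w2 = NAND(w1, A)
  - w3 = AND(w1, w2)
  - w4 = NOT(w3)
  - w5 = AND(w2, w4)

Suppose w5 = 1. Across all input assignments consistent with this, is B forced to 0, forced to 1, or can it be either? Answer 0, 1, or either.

w5 = AND(w2, w4) must be 1, so both w2 = 1 and w4 = 1.
w2 = NAND(w1, A) must be 1, so at least one of w1, A is 0.
Every assignment with w5 = 1 has B = 1; there are 2 such assignment(s).
  A=0, B=1, C=1
  A=1, B=1, C=1

1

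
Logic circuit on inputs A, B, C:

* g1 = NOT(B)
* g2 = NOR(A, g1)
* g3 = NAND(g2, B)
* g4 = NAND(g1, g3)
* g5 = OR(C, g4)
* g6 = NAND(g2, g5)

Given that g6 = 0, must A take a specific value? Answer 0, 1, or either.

0

g6 = NAND(g2, g5) must be 0, so both g2 = 1 and g5 = 1.
Every assignment with g6 = 0 has A = 0; there are 2 such assignment(s).
  A=0, B=1, C=0
  A=0, B=1, C=1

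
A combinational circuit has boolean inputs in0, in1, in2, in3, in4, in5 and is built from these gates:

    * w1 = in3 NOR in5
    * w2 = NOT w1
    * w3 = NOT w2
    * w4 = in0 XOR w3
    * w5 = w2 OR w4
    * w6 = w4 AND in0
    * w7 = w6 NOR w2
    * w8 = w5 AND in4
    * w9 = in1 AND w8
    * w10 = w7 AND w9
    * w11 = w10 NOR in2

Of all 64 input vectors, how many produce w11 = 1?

w11 = w10 NOR in2 must be 1, so both w10 = 0 and in2 = 0.
w10 = w7 AND w9 must be 0, so at least one of w7, w9 is 0.
Enumerating the 64 input combinations, 31 give w11 = 1 and 33 give w11 = 0.

31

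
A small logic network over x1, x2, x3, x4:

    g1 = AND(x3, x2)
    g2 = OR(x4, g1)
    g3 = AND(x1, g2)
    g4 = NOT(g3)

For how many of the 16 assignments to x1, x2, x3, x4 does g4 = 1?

g4 = NOT(g3) must be 1, so g3 = 0.
Enumerating the 16 input combinations, 11 give g4 = 1 and 5 give g4 = 0.

11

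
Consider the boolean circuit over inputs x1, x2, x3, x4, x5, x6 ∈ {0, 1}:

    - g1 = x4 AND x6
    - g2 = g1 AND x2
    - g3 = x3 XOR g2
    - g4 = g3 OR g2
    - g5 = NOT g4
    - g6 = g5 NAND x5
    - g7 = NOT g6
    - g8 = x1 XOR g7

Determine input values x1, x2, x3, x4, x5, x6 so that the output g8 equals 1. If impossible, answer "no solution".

Check with x1=1 x2=1 x3=0 x4=0 x5=0 x6=1:
g1 = x4 AND x6 = 0 AND 1 = 0
g2 = g1 AND x2 = 0 AND 1 = 0
g3 = x3 XOR g2 = 0 XOR 0 = 0
g4 = g3 OR g2 = 0 OR 0 = 0
g5 = NOT g4 = NOT 0 = 1
g6 = g5 NAND x5 = 1 NAND 0 = 1
g7 = NOT g6 = NOT 1 = 0
g8 = x1 XOR g7 = 1 XOR 0 = 1
So g8 = 1 as required.

x1=1 x2=1 x3=0 x4=0 x5=0 x6=1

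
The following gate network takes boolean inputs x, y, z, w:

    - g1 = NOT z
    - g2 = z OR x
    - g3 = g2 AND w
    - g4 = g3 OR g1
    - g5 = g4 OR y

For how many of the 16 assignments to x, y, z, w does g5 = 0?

2

g5 = g4 OR y must be 0, so both g4 = 0 and y = 0.
g4 = g3 OR g1 must be 0, so both g3 = 0 and g1 = 0.
Satisfying assignments:
  x=0, y=0, z=1, w=0
  x=1, y=0, z=1, w=0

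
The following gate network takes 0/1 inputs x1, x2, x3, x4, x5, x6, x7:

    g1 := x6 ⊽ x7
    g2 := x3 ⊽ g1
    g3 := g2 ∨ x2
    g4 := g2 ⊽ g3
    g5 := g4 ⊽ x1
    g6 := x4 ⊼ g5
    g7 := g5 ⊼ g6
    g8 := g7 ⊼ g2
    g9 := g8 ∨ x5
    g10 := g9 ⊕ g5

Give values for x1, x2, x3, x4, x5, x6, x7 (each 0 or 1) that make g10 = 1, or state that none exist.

Check with x1=1 x2=0 x3=1 x4=0 x5=1 x6=0 x7=1:
g1 = x6 ⊽ x7 = 0 ⊽ 1 = 0
g2 = x3 ⊽ g1 = 1 ⊽ 0 = 0
g3 = g2 ∨ x2 = 0 ∨ 0 = 0
g4 = g2 ⊽ g3 = 0 ⊽ 0 = 1
g5 = g4 ⊽ x1 = 1 ⊽ 1 = 0
g6 = x4 ⊼ g5 = 0 ⊼ 0 = 1
g7 = g5 ⊼ g6 = 0 ⊼ 1 = 1
g8 = g7 ⊼ g2 = 1 ⊼ 0 = 1
g9 = g8 ∨ x5 = 1 ∨ 1 = 1
g10 = g9 ⊕ g5 = 1 ⊕ 0 = 1
So g10 = 1 as required.

x1=1 x2=0 x3=1 x4=0 x5=1 x6=0 x7=1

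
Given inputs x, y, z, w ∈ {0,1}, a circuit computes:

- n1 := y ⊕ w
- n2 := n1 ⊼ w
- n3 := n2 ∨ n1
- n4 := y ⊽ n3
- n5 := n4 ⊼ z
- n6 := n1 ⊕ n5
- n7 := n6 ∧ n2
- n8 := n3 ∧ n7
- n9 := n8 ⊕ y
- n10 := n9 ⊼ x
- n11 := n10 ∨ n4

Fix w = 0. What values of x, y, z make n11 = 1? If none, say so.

x=0, y=1, z=1

n11 = n10 ∨ n4 must be 1, so at least one of n10, n4 is 1.
Check with w = 0 and x=0, y=1, z=1:
n1 = y ⊕ w = 1 ⊕ 0 = 1
n2 = n1 ⊼ w = 1 ⊼ 0 = 1
n3 = n2 ∨ n1 = 1 ∨ 1 = 1
n4 = y ⊽ n3 = 1 ⊽ 1 = 0
n5 = n4 ⊼ z = 0 ⊼ 1 = 1
n6 = n1 ⊕ n5 = 1 ⊕ 1 = 0
n7 = n6 ∧ n2 = 0 ∧ 1 = 0
n8 = n3 ∧ n7 = 1 ∧ 0 = 0
n9 = n8 ⊕ y = 0 ⊕ 1 = 1
n10 = n9 ⊼ x = 1 ⊼ 0 = 1
n11 = n10 ∨ n4 = 1 ∨ 0 = 1
So n11 = 1.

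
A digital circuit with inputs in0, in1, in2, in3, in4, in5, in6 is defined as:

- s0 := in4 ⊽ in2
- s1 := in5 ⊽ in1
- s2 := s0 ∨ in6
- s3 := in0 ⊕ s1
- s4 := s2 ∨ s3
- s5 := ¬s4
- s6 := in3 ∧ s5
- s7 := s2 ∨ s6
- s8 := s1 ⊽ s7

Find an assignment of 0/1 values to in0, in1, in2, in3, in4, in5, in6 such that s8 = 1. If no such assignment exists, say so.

s8 = s1 ⊽ s7 must be 1, so both s1 = 0 and s7 = 0.
s1 = in5 ⊽ in1 must be 0, so at least one of in5, in1 is 1.
s7 = s2 ∨ s6 must be 0, so both s2 = 0 and s6 = 0.
Check with in0=1 in1=0 in2=1 in3=1 in4=0 in5=1 in6=0:
s0 = in4 ⊽ in2 = 0 ⊽ 1 = 0
s1 = in5 ⊽ in1 = 1 ⊽ 0 = 0
s2 = s0 ∨ in6 = 0 ∨ 0 = 0
s3 = in0 ⊕ s1 = 1 ⊕ 0 = 1
s4 = s2 ∨ s3 = 0 ∨ 1 = 1
s5 = ¬s4 = ¬1 = 0
s6 = in3 ∧ s5 = 1 ∧ 0 = 0
s7 = s2 ∨ s6 = 0 ∨ 0 = 0
s8 = s1 ⊽ s7 = 0 ⊽ 0 = 1
So s8 = 1 as required.

in0=1 in1=0 in2=1 in3=1 in4=0 in5=1 in6=0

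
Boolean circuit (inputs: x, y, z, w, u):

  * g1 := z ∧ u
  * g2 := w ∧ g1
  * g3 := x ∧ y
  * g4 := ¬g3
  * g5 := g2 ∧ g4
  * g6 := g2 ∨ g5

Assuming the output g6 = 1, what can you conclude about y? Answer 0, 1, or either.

either

Both values of y occur among assignments with g6 = 1:
  y=0: x=0, y=0, z=1, w=1, u=1
  y=1: x=0, y=1, z=1, w=1, u=1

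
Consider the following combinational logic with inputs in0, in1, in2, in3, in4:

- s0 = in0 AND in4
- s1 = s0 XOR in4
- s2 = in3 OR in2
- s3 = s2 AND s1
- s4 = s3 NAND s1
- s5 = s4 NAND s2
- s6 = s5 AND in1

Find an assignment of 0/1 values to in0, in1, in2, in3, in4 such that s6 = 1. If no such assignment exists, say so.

in0=0, in1=1, in2=0, in3=1, in4=1

s6 = s5 AND in1 must be 1, so both s5 = 1 and in1 = 1.
s5 = s4 NAND s2 must be 1, so at least one of s4, s2 is 0.
Check with in0=0, in1=1, in2=0, in3=1, in4=1:
s0 = in0 AND in4 = 0 AND 1 = 0
s1 = s0 XOR in4 = 0 XOR 1 = 1
s2 = in3 OR in2 = 1 OR 0 = 1
s3 = s2 AND s1 = 1 AND 1 = 1
s4 = s3 NAND s1 = 1 NAND 1 = 0
s5 = s4 NAND s2 = 0 NAND 1 = 1
s6 = s5 AND in1 = 1 AND 1 = 1
So s6 = 1 as required.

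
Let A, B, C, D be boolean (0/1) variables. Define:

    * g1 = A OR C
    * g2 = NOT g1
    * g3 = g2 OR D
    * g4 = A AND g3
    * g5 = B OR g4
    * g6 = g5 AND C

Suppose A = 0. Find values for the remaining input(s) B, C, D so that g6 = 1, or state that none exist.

B=1, C=1, D=0

g6 = g5 AND C must be 1, so both g5 = 1 and C = 1.
g5 = B OR g4 must be 1, so at least one of B, g4 is 1.
Check with A = 0 and B=1, C=1, D=0:
g1 = A OR C = 0 OR 1 = 1
g2 = NOT g1 = NOT 1 = 0
g3 = g2 OR D = 0 OR 0 = 0
g4 = A AND g3 = 0 AND 0 = 0
g5 = B OR g4 = 1 OR 0 = 1
g6 = g5 AND C = 1 AND 1 = 1
So g6 = 1.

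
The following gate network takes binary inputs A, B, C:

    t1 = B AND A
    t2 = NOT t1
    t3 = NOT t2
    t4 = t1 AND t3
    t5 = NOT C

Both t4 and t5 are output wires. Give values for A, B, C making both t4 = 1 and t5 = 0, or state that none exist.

A=1 B=1 C=1

Check with A=1 B=1 C=1:
t1 = B AND A = 1 AND 1 = 1
t2 = NOT t1 = NOT 1 = 0
t3 = NOT t2 = NOT 0 = 1
t4 = t1 AND t3 = 1 AND 1 = 1
t5 = NOT C = NOT 1 = 0
So t4 = 1 and t5 = 0.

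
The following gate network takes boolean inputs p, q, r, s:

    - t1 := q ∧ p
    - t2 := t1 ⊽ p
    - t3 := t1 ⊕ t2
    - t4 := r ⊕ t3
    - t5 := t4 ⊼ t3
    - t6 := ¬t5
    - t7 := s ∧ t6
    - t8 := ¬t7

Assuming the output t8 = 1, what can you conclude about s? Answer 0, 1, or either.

either

Both values of s occur among assignments with t8 = 1:
  s=0: p=0, q=0, r=0, s=0
  s=1: p=0, q=0, r=1, s=1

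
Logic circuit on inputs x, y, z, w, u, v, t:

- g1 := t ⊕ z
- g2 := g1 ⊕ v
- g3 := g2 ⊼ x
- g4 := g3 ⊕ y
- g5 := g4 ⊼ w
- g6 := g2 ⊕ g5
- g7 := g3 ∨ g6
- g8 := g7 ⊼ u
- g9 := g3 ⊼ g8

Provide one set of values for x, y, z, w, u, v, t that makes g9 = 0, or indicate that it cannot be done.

x=0, y=1, z=1, w=1, u=0, v=0, t=0

g9 = g3 ⊼ g8 must be 0, so both g3 = 1 and g8 = 1.
g3 = g2 ⊼ x must be 1, so at least one of g2, x is 0.
Check with x=0, y=1, z=1, w=1, u=0, v=0, t=0:
g1 = t ⊕ z = 0 ⊕ 1 = 1
g2 = g1 ⊕ v = 1 ⊕ 0 = 1
g3 = g2 ⊼ x = 1 ⊼ 0 = 1
g4 = g3 ⊕ y = 1 ⊕ 1 = 0
g5 = g4 ⊼ w = 0 ⊼ 1 = 1
g6 = g2 ⊕ g5 = 1 ⊕ 1 = 0
g7 = g3 ∨ g6 = 1 ∨ 0 = 1
g8 = g7 ⊼ u = 1 ⊼ 0 = 1
g9 = g3 ⊼ g8 = 1 ⊼ 1 = 0
So g9 = 0 as required.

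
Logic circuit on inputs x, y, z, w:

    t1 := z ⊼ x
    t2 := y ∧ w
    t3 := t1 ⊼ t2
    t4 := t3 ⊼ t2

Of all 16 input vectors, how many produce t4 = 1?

t4 = t3 ⊼ t2 must be 1, so at least one of t3, t2 is 0.
Enumerating the 16 input combinations, 15 give t4 = 1 and 1 give t4 = 0.

15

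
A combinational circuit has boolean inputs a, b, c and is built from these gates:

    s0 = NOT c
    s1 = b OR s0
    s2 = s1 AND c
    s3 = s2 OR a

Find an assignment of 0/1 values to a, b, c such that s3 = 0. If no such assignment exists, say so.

s3 = s2 OR a must be 0, so both s2 = 0 and a = 0.
s2 = s1 AND c must be 0, so at least one of s1, c is 0.
Check with a=0, b=0, c=0:
s0 = NOT c = NOT 0 = 1
s1 = b OR s0 = 0 OR 1 = 1
s2 = s1 AND c = 1 AND 0 = 0
s3 = s2 OR a = 0 OR 0 = 0
So s3 = 0 as required.

a=0, b=0, c=0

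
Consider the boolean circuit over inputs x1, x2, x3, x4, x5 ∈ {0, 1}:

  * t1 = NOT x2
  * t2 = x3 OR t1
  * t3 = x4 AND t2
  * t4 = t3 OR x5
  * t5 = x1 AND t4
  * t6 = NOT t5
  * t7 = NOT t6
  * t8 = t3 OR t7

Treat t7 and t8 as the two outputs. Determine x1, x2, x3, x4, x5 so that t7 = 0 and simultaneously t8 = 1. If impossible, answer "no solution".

Check with x1=0 x2=0 x3=0 x4=1 x5=0:
t1 = NOT x2 = NOT 0 = 1
t2 = x3 OR t1 = 0 OR 1 = 1
t3 = x4 AND t2 = 1 AND 1 = 1
t4 = t3 OR x5 = 1 OR 0 = 1
t5 = x1 AND t4 = 0 AND 1 = 0
t6 = NOT t5 = NOT 0 = 1
t7 = NOT t6 = NOT 1 = 0
t8 = t3 OR t7 = 1 OR 0 = 1
So t7 = 0 and t8 = 1.

x1=0 x2=0 x3=0 x4=1 x5=0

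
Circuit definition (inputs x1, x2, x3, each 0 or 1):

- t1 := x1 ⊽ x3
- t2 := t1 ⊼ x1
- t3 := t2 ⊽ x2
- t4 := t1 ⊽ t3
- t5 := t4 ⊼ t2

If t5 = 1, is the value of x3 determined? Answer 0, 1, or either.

0

t5 = t4 ⊼ t2 must be 1, so at least one of t4, t2 is 0.
Every assignment with t5 = 1 has x3 = 0; there are 2 such assignment(s).
  x1=0, x2=0, x3=0
  x1=0, x2=1, x3=0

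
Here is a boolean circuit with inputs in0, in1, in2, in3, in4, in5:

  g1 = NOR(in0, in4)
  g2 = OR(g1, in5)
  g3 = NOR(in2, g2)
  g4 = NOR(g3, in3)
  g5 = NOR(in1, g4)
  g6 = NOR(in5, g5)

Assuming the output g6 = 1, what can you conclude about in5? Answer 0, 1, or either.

g6 = NOR(in5, g5) must be 1, so both in5 = 0 and g5 = 0.
g5 = NOR(in1, g4) must be 0, so at least one of in1, g4 is 1.
Every assignment with g6 = 1 has in5 = 0; there are 21 such assignment(s).

0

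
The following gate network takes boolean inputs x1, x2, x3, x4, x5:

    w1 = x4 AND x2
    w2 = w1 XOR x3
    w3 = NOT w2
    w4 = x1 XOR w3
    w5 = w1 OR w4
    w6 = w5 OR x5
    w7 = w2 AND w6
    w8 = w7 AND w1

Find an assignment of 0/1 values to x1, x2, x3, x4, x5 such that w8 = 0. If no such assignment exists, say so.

x1=1, x2=0, x3=0, x4=1, x5=0

w8 = w7 AND w1 must be 0, so at least one of w7, w1 is 0.
Check with x1=1, x2=0, x3=0, x4=1, x5=0:
w1 = x4 AND x2 = 1 AND 0 = 0
w2 = w1 XOR x3 = 0 XOR 0 = 0
w3 = NOT w2 = NOT 0 = 1
w4 = x1 XOR w3 = 1 XOR 1 = 0
w5 = w1 OR w4 = 0 OR 0 = 0
w6 = w5 OR x5 = 0 OR 0 = 0
w7 = w2 AND w6 = 0 AND 0 = 0
w8 = w7 AND w1 = 0 AND 0 = 0
So w8 = 0 as required.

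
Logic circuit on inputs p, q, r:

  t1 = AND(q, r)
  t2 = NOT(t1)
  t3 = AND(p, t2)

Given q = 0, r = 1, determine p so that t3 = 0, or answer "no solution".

Check with q = 0, r = 1 and p=0:
t1 = AND(q, r) = AND(0, 1) = 0
t2 = NOT(t1) = NOT 0 = 1
t3 = AND(p, t2) = AND(0, 1) = 0
So t3 = 0.

p=0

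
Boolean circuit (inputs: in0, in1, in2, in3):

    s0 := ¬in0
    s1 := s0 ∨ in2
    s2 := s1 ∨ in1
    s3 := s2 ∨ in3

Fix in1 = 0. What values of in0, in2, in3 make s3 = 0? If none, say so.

Check with in1 = 0 and in0=1, in2=0, in3=0:
s0 = ¬in0 = ¬1 = 0
s1 = s0 ∨ in2 = 0 ∨ 0 = 0
s2 = s1 ∨ in1 = 0 ∨ 0 = 0
s3 = s2 ∨ in3 = 0 ∨ 0 = 0
So s3 = 0.

in0=1, in2=0, in3=0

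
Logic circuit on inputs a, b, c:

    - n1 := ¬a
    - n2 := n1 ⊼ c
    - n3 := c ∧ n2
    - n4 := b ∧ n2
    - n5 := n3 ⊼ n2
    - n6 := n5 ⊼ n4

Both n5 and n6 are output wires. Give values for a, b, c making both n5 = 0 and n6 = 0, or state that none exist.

Across all 8 input combinations, none give both n5 = 0 and n6 = 0.

no solution exists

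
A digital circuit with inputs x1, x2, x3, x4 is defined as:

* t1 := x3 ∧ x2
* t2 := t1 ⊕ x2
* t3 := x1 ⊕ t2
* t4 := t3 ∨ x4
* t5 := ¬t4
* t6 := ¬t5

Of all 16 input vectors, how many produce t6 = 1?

12

t6 = ¬t5 must be 1, so t5 = 0.
t5 = ¬t4 must be 0, so t4 = 1.
t4 = t3 ∨ x4 must be 1, so at least one of t3, x4 is 1.
Enumerating the 16 input combinations, 12 give t6 = 1 and 4 give t6 = 0.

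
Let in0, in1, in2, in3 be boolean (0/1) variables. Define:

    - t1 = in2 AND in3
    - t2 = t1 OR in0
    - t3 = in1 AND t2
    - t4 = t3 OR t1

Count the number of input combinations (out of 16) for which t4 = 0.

9

t4 = t3 OR t1 must be 0, so both t3 = 0 and t1 = 0.
Enumerating the 16 input combinations, 9 give t4 = 0 and 7 give t4 = 1.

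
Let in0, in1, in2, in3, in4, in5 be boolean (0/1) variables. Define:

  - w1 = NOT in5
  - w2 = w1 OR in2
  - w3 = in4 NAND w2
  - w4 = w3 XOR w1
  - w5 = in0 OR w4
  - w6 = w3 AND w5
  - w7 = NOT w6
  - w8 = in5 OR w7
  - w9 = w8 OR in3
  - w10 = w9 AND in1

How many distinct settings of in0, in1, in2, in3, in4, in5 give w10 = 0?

w10 = w9 AND in1 must be 0, so at least one of w9, in1 is 0.
Enumerating the 64 input combinations, 34 give w10 = 0 and 30 give w10 = 1.

34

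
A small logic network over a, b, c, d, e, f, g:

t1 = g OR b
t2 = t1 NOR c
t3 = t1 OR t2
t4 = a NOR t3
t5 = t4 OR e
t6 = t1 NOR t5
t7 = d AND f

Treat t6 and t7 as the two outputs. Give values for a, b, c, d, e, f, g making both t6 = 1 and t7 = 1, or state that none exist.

Check with a=0, b=0, c=0, d=1, e=0, f=1, g=0:
t1 = g OR b = 0 OR 0 = 0
t2 = t1 NOR c = 0 NOR 0 = 1
t3 = t1 OR t2 = 0 OR 1 = 1
t4 = a NOR t3 = 0 NOR 1 = 0
t5 = t4 OR e = 0 OR 0 = 0
t6 = t1 NOR t5 = 0 NOR 0 = 1
t7 = d AND f = 1 AND 1 = 1
So t6 = 1 and t7 = 1.

a=0, b=0, c=0, d=1, e=0, f=1, g=0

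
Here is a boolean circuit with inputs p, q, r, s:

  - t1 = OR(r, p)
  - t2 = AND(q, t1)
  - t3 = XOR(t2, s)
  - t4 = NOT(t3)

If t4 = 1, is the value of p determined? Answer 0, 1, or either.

either

Both values of p occur among assignments with t4 = 1:
  p=0: p=0, q=0, r=0, s=0
  p=1: p=1, q=0, r=0, s=0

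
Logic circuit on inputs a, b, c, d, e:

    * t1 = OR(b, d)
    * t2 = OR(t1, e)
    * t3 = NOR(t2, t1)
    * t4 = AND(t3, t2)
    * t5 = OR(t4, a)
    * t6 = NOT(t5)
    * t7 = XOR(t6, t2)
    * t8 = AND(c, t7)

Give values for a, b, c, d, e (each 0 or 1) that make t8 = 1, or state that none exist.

t8 = AND(c, t7) must be 1, so both c = 1 and t7 = 1.
Check with a=1, b=1, c=1, d=1, e=1:
t1 = OR(b, d) = OR(1, 1) = 1
t2 = OR(t1, e) = OR(1, 1) = 1
t3 = NOR(t2, t1) = NOR(1, 1) = 0
t4 = AND(t3, t2) = AND(0, 1) = 0
t5 = OR(t4, a) = OR(0, 1) = 1
t6 = NOT(t5) = NOT 1 = 0
t7 = XOR(t6, t2) = XOR(0, 1) = 1
t8 = AND(c, t7) = AND(1, 1) = 1
So t8 = 1 as required.

a=1, b=1, c=1, d=1, e=1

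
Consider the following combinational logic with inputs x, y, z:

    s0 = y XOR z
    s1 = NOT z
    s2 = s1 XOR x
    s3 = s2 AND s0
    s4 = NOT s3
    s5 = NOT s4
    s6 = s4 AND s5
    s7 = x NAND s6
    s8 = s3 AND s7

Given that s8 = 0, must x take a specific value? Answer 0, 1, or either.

either

Both values of x occur among assignments with s8 = 0:
  x=0: x=0, y=0, z=0
  x=1: x=1, y=0, z=0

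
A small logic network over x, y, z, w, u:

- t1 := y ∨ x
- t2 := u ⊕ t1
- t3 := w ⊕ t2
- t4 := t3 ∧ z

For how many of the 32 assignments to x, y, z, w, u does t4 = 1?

8

t4 = t3 ∧ z must be 1, so both t3 = 1 and z = 1.
Enumerating the 32 input combinations, 8 give t4 = 1 and 24 give t4 = 0.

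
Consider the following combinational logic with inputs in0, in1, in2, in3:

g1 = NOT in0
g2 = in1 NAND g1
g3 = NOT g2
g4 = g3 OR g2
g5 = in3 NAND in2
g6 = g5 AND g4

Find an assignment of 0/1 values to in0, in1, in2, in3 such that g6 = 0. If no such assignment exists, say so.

in0=0 in1=0 in2=1 in3=1

Check with in0=0 in1=0 in2=1 in3=1:
g1 = NOT in0 = NOT 0 = 1
g2 = in1 NAND g1 = 0 NAND 1 = 1
g3 = NOT g2 = NOT 1 = 0
g4 = g3 OR g2 = 0 OR 1 = 1
g5 = in3 NAND in2 = 1 NAND 1 = 0
g6 = g5 AND g4 = 0 AND 1 = 0
So g6 = 0 as required.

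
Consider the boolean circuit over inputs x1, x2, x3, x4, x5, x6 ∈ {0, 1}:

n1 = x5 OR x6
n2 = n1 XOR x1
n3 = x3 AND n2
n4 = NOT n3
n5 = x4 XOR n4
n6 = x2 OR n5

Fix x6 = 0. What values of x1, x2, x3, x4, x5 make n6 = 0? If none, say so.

n6 = x2 OR n5 must be 0, so both x2 = 0 and n5 = 0.
n5 = x4 XOR n4 must be 0, so x4 and n4 are equal.
Check with x6 = 0 and x1=1, x2=0, x3=0, x4=1, x5=0:
n1 = x5 OR x6 = 0 OR 0 = 0
n2 = n1 XOR x1 = 0 XOR 1 = 1
n3 = x3 AND n2 = 0 AND 1 = 0
n4 = NOT n3 = NOT 0 = 1
n5 = x4 XOR n4 = 1 XOR 1 = 0
n6 = x2 OR n5 = 0 OR 0 = 0
So n6 = 0.

x1=1, x2=0, x3=0, x4=1, x5=0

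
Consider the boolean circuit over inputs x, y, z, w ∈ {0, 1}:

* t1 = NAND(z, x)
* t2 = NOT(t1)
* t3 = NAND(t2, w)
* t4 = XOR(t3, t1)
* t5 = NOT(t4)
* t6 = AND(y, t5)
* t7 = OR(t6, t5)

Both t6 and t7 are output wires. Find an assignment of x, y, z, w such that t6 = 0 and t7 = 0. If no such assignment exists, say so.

Check with x=1 y=1 z=1 w=0:
t1 = NAND(z, x) = NAND(1, 1) = 0
t2 = NOT(t1) = NOT 0 = 1
t3 = NAND(t2, w) = NAND(1, 0) = 1
t4 = XOR(t3, t1) = XOR(1, 0) = 1
t5 = NOT(t4) = NOT 1 = 0
t6 = AND(y, t5) = AND(1, 0) = 0
t7 = OR(t6, t5) = OR(0, 0) = 0
So t6 = 0 and t7 = 0.

x=1 y=1 z=1 w=0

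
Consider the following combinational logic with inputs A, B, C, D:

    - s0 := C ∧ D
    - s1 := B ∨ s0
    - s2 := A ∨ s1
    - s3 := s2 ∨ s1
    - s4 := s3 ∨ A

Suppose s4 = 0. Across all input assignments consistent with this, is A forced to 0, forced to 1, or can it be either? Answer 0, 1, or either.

0

s4 = s3 ∨ A must be 0, so both s3 = 0 and A = 0.
s3 = s2 ∨ s1 must be 0, so both s2 = 0 and s1 = 0.
s2 = A ∨ s1 must be 0, so both A = 0 and s1 = 0.
Every assignment with s4 = 0 has A = 0; there are 3 such assignment(s).
  A=0, B=0, C=0, D=0
  A=0, B=0, C=0, D=1
  A=0, B=0, C=1, D=0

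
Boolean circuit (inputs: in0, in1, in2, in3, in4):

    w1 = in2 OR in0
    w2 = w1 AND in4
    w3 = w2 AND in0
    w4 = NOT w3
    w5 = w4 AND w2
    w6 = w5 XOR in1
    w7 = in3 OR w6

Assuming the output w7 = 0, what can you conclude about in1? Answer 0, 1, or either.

Both values of in1 occur among assignments with w7 = 0:
  in1=0: in0=0, in1=0, in2=0, in3=0, in4=0
  in1=1: in0=0, in1=1, in2=1, in3=0, in4=1

either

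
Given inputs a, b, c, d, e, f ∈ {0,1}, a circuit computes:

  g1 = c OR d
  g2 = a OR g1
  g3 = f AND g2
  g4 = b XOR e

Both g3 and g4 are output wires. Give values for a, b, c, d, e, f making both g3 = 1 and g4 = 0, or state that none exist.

a=1, b=0, c=1, d=1, e=0, f=1

Check with a=1, b=0, c=1, d=1, e=0, f=1:
g1 = c OR d = 1 OR 1 = 1
g2 = a OR g1 = 1 OR 1 = 1
g3 = f AND g2 = 1 AND 1 = 1
g4 = b XOR e = 0 XOR 0 = 0
So g3 = 1 and g4 = 0.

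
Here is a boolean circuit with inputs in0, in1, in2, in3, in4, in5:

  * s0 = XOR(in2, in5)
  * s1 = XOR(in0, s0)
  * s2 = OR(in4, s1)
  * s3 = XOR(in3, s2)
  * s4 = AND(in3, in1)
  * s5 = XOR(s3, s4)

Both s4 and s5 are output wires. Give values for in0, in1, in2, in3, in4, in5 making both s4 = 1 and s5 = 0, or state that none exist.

in0=0, in1=1, in2=0, in3=1, in4=0, in5=0

Check with in0=0, in1=1, in2=0, in3=1, in4=0, in5=0:
s0 = XOR(in2, in5) = XOR(0, 0) = 0
s1 = XOR(in0, s0) = XOR(0, 0) = 0
s2 = OR(in4, s1) = OR(0, 0) = 0
s3 = XOR(in3, s2) = XOR(1, 0) = 1
s4 = AND(in3, in1) = AND(1, 1) = 1
s5 = XOR(s3, s4) = XOR(1, 1) = 0
So s4 = 1 and s5 = 0.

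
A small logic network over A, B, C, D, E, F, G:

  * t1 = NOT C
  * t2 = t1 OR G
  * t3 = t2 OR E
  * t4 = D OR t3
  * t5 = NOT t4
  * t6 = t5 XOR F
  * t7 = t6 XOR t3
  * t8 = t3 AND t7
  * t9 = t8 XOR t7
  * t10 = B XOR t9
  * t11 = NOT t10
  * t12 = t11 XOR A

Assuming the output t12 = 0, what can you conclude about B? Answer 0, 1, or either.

either

Both values of B occur among assignments with t12 = 0:
  B=0: A=0, B=0, C=1, D=0, E=0, F=0, G=0
  B=1: A=0, B=1, C=0, D=0, E=0, F=0, G=0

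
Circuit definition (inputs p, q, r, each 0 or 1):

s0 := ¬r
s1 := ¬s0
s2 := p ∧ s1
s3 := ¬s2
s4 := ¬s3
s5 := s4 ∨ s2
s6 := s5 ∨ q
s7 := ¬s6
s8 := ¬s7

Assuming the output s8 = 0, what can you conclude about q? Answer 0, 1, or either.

s8 = ¬s7 must be 0, so s7 = 1.
s7 = ¬s6 must be 1, so s6 = 0.
Every assignment with s8 = 0 has q = 0; there are 3 such assignment(s).
  p=0, q=0, r=0
  p=0, q=0, r=1
  p=1, q=0, r=0

0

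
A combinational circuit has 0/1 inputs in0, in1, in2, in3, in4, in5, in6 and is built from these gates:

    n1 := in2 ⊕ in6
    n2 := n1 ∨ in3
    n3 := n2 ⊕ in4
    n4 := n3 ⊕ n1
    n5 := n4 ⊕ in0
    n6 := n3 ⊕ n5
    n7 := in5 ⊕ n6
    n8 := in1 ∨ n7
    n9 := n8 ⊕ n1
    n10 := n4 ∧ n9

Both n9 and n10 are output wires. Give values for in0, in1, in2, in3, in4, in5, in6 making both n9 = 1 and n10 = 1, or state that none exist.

in0=0, in1=1, in2=0, in3=1, in4=0, in5=1, in6=0

Check with in0=0, in1=1, in2=0, in3=1, in4=0, in5=1, in6=0:
n1 = in2 ⊕ in6 = 0 ⊕ 0 = 0
n2 = n1 ∨ in3 = 0 ∨ 1 = 1
n3 = n2 ⊕ in4 = 1 ⊕ 0 = 1
n4 = n3 ⊕ n1 = 1 ⊕ 0 = 1
n5 = n4 ⊕ in0 = 1 ⊕ 0 = 1
n6 = n3 ⊕ n5 = 1 ⊕ 1 = 0
n7 = in5 ⊕ n6 = 1 ⊕ 0 = 1
n8 = in1 ∨ n7 = 1 ∨ 1 = 1
n9 = n8 ⊕ n1 = 1 ⊕ 0 = 1
n10 = n4 ∧ n9 = 1 ∧ 1 = 1
So n9 = 1 and n10 = 1.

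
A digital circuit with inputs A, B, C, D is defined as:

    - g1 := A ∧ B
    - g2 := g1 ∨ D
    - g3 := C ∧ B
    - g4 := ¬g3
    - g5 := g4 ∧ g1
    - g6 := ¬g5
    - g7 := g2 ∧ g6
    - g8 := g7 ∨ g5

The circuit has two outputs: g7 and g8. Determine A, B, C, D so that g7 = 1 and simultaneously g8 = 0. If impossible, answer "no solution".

no solution exists

Across all 16 input combinations, none give both g7 = 1 and g8 = 0.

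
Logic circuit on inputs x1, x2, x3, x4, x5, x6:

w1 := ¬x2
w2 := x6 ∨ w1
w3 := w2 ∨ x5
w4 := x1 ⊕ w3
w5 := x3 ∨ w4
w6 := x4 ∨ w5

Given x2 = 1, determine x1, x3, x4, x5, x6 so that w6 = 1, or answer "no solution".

Check with x2 = 1 and x1=0, x3=1, x4=0, x5=1, x6=1:
w1 = ¬x2 = ¬1 = 0
w2 = x6 ∨ w1 = 1 ∨ 0 = 1
w3 = w2 ∨ x5 = 1 ∨ 1 = 1
w4 = x1 ⊕ w3 = 0 ⊕ 1 = 1
w5 = x3 ∨ w4 = 1 ∨ 1 = 1
w6 = x4 ∨ w5 = 0 ∨ 1 = 1
So w6 = 1.

x1=0, x3=1, x4=0, x5=1, x6=1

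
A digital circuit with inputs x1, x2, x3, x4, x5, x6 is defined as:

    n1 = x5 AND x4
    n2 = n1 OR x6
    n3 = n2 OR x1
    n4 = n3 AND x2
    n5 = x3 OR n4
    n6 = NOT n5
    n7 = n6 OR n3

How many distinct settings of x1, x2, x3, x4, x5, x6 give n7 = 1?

58

n7 = n6 OR n3 must be 1, so at least one of n6, n3 is 1.
Enumerating the 64 input combinations, 58 give n7 = 1 and 6 give n7 = 0.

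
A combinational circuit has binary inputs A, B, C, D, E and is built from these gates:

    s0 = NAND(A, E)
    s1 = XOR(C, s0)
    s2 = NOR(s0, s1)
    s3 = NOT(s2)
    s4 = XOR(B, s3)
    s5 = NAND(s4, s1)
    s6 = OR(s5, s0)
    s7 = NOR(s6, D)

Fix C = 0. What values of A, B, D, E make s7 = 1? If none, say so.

With C = 0 fixed, none of the 16 settings of A, B, D, E give s7 = 1.
For example, with A=0, B=0, D=0, E=0:
s0 = NAND(A, E) = NAND(0, 0) = 1
s1 = XOR(C, s0) = XOR(0, 1) = 1
s2 = NOR(s0, s1) = NOR(1, 1) = 0
s3 = NOT(s2) = NOT 0 = 1
s4 = XOR(B, s3) = XOR(0, 1) = 1
s5 = NAND(s4, s1) = NAND(1, 1) = 0
s6 = OR(s5, s0) = OR(0, 1) = 1
s7 = NOR(s6, D) = NOR(1, 0) = 0
giving s7 = 0 ≠ 1.

no solution exists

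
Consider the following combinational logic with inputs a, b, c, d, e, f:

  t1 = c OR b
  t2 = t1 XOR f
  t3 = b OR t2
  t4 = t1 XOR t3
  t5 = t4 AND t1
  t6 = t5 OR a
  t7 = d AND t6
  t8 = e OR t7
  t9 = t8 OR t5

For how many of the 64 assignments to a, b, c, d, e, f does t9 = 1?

t9 = t8 OR t5 must be 1, so at least one of t8, t5 is 1.
Enumerating the 64 input combinations, 43 give t9 = 1 and 21 give t9 = 0.

43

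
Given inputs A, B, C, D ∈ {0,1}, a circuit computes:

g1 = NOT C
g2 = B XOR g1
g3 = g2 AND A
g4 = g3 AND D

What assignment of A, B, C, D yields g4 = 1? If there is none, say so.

A=1, B=0, C=0, D=1

g4 = g3 AND D must be 1, so both g3 = 1 and D = 1.
Check with A=1, B=0, C=0, D=1:
g1 = NOT C = NOT 0 = 1
g2 = B XOR g1 = 0 XOR 1 = 1
g3 = g2 AND A = 1 AND 1 = 1
g4 = g3 AND D = 1 AND 1 = 1
So g4 = 1 as required.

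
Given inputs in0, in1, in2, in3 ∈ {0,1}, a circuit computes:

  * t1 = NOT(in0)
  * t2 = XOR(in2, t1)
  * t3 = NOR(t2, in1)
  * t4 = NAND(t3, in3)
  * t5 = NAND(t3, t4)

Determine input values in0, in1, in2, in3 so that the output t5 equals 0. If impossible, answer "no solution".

t5 = NAND(t3, t4) must be 0, so both t3 = 1 and t4 = 1.
Check with in0=0, in1=0, in2=1, in3=0:
t1 = NOT(in0) = NOT 0 = 1
t2 = XOR(in2, t1) = XOR(1, 1) = 0
t3 = NOR(t2, in1) = NOR(0, 0) = 1
t4 = NAND(t3, in3) = NAND(1, 0) = 1
t5 = NAND(t3, t4) = NAND(1, 1) = 0
So t5 = 0 as required.

in0=0, in1=0, in2=1, in3=0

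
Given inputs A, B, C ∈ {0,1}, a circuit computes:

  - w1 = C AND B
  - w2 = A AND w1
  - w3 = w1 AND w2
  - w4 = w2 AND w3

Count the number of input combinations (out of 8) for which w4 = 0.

w4 = w2 AND w3 must be 0, so at least one of w2, w3 is 0.
Enumerating the 8 input combinations, 7 give w4 = 0 and 1 give w4 = 1.

7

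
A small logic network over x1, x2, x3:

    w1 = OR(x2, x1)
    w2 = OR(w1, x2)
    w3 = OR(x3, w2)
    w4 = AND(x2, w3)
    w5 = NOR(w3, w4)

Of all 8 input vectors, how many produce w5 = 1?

1

w5 = NOR(w3, w4) must be 1, so both w3 = 0 and w4 = 0.
w3 = OR(x3, w2) must be 0, so both x3 = 0 and w2 = 0.
Enumerating the 8 input combinations, 1 give w5 = 1 and 7 give w5 = 0.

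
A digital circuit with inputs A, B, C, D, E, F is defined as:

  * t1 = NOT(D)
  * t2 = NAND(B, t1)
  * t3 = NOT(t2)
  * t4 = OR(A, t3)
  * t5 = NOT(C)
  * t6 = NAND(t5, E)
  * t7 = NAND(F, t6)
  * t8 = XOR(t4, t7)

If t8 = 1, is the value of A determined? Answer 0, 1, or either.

Both values of A occur among assignments with t8 = 1:
  A=0: A=0, B=0, C=0, D=0, E=0, F=0
  A=1: A=1, B=0, C=0, D=0, E=0, F=1

either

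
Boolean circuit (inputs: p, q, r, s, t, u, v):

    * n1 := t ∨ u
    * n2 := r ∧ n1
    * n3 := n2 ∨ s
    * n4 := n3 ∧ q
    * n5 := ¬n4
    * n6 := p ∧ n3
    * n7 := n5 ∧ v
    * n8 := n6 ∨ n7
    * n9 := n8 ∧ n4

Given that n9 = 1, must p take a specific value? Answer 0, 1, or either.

n9 = n8 ∧ n4 must be 1, so both n8 = 1 and n4 = 1.
n8 = n6 ∨ n7 must be 1, so at least one of n6, n7 is 1.
n4 = n3 ∧ q must be 1, so both n3 = 1 and q = 1.
Every assignment with n9 = 1 has p = 1; there are 22 such assignment(s).

1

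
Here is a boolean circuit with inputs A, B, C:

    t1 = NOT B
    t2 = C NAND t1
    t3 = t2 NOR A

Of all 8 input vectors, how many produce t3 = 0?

t3 = t2 NOR A must be 0, so at least one of t2, A is 1.
Enumerating the 8 input combinations, 7 give t3 = 0 and 1 give t3 = 1.

7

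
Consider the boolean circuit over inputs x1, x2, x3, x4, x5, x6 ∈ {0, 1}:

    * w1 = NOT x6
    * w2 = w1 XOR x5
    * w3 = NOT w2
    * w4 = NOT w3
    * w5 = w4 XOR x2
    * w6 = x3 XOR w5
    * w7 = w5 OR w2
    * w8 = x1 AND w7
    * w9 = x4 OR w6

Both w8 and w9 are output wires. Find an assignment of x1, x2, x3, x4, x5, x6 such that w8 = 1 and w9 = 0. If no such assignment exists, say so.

x1=1, x2=1, x3=1, x4=0, x5=0, x6=1

Check with x1=1, x2=1, x3=1, x4=0, x5=0, x6=1:
w1 = NOT x6 = NOT 1 = 0
w2 = w1 XOR x5 = 0 XOR 0 = 0
w3 = NOT w2 = NOT 0 = 1
w4 = NOT w3 = NOT 1 = 0
w5 = w4 XOR x2 = 0 XOR 1 = 1
w6 = x3 XOR w5 = 1 XOR 1 = 0
w7 = w5 OR w2 = 1 OR 0 = 1
w8 = x1 AND w7 = 1 AND 1 = 1
w9 = x4 OR w6 = 0 OR 0 = 0
So w8 = 1 and w9 = 0.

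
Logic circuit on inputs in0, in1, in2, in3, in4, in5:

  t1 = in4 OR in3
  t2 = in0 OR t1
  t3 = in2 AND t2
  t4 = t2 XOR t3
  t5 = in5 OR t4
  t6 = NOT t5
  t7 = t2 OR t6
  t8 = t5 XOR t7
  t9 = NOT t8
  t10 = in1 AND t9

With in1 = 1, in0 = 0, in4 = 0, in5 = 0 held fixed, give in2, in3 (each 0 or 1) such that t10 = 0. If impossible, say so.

t10 = in1 AND t9 must be 0, so at least one of in1, t9 is 0.
Check with in1 = 1, in0 = 0, in4 = 0, in5 = 0 and in2=0, in3=0:
t1 = in4 OR in3 = 0 OR 0 = 0
t2 = in0 OR t1 = 0 OR 0 = 0
t3 = in2 AND t2 = 0 AND 0 = 0
t4 = t2 XOR t3 = 0 XOR 0 = 0
t5 = in5 OR t4 = 0 OR 0 = 0
t6 = NOT t5 = NOT 0 = 1
t7 = t2 OR t6 = 0 OR 1 = 1
t8 = t5 XOR t7 = 0 XOR 1 = 1
t9 = NOT t8 = NOT 1 = 0
t10 = in1 AND t9 = 1 AND 0 = 0
So t10 = 0.

in2=0 in3=0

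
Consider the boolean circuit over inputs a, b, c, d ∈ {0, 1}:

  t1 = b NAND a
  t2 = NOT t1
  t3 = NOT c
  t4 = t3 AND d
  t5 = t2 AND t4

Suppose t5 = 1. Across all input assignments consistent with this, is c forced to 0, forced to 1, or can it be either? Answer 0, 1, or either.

0

t5 = t2 AND t4 must be 1, so both t2 = 1 and t4 = 1.
t2 = NOT t1 must be 1, so t1 = 0.
Every assignment with t5 = 1 has c = 0; there are 1 such assignment(s).
  a=1, b=1, c=0, d=1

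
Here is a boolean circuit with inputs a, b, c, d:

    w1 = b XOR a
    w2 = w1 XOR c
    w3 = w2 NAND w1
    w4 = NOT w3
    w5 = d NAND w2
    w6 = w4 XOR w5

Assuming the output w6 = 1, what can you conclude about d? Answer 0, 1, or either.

either

Both values of d occur among assignments with w6 = 1:
  d=0: a=0, b=0, c=0, d=0
  d=1: a=0, b=0, c=0, d=1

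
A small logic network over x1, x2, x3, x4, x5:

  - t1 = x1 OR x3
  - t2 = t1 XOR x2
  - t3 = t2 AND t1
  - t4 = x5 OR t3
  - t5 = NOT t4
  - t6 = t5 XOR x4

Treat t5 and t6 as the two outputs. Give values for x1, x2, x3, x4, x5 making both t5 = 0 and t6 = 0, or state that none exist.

Check with x1=0, x2=1, x3=0, x4=0, x5=1:
t1 = x1 OR x3 = 0 OR 0 = 0
t2 = t1 XOR x2 = 0 XOR 1 = 1
t3 = t2 AND t1 = 1 AND 0 = 0
t4 = x5 OR t3 = 1 OR 0 = 1
t5 = NOT t4 = NOT 1 = 0
t6 = t5 XOR x4 = 0 XOR 0 = 0
So t5 = 0 and t6 = 0.

x1=0, x2=1, x3=0, x4=0, x5=1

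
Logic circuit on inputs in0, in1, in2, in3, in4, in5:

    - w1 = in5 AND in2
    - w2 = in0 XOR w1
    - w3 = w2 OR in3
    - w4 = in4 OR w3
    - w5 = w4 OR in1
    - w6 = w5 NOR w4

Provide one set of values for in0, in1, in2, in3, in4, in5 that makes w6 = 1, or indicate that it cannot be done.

in0=1, in1=0, in2=1, in3=0, in4=0, in5=1

w6 = w5 NOR w4 must be 1, so both w5 = 0 and w4 = 0.
w5 = w4 OR in1 must be 0, so both w4 = 0 and in1 = 0.
w4 = in4 OR w3 must be 0, so both in4 = 0 and w3 = 0.
Check with in0=1, in1=0, in2=1, in3=0, in4=0, in5=1:
w1 = in5 AND in2 = 1 AND 1 = 1
w2 = in0 XOR w1 = 1 XOR 1 = 0
w3 = w2 OR in3 = 0 OR 0 = 0
w4 = in4 OR w3 = 0 OR 0 = 0
w5 = w4 OR in1 = 0 OR 0 = 0
w6 = w5 NOR w4 = 0 NOR 0 = 1
So w6 = 1 as required.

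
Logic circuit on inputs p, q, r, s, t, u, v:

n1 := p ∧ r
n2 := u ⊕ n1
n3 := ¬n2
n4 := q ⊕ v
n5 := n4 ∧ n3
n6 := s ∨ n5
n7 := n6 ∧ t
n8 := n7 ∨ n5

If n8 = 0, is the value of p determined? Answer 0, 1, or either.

either

Both values of p occur among assignments with n8 = 0:
  p=0: p=0, q=0, r=0, s=0, t=0, u=0, v=0
  p=1: p=1, q=0, r=0, s=0, t=0, u=0, v=0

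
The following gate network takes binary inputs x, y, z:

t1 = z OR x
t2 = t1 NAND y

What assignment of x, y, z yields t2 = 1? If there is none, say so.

t2 = t1 NAND y must be 1, so at least one of t1, y is 0.
Check with x=0, y=0, z=1:
t1 = z OR x = 1 OR 0 = 1
t2 = t1 NAND y = 1 NAND 0 = 1
So t2 = 1 as required.

x=0, y=0, z=1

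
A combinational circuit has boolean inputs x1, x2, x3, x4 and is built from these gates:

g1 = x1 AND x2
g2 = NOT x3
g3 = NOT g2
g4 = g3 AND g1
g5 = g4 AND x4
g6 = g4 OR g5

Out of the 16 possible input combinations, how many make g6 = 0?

g6 = g4 OR g5 must be 0, so both g4 = 0 and g5 = 0.
g4 = g3 AND g1 must be 0, so at least one of g3, g1 is 0.
g5 = g4 AND x4 must be 0, so at least one of g4, x4 is 0.
Enumerating the 16 input combinations, 14 give g6 = 0 and 2 give g6 = 1.

14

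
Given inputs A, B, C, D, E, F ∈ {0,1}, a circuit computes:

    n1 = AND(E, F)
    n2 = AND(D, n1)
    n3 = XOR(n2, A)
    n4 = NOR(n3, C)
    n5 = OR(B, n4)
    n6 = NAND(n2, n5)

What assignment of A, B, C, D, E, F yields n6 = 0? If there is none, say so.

A=0, B=1, C=1, D=1, E=1, F=1

n6 = NAND(n2, n5) must be 0, so both n2 = 1 and n5 = 1.
n2 = AND(D, n1) must be 1, so both D = 1 and n1 = 1.
n5 = OR(B, n4) must be 1, so at least one of B, n4 is 1.
Check with A=0, B=1, C=1, D=1, E=1, F=1:
n1 = AND(E, F) = AND(1, 1) = 1
n2 = AND(D, n1) = AND(1, 1) = 1
n3 = XOR(n2, A) = XOR(1, 0) = 1
n4 = NOR(n3, C) = NOR(1, 1) = 0
n5 = OR(B, n4) = OR(1, 0) = 1
n6 = NAND(n2, n5) = NAND(1, 1) = 0
So n6 = 0 as required.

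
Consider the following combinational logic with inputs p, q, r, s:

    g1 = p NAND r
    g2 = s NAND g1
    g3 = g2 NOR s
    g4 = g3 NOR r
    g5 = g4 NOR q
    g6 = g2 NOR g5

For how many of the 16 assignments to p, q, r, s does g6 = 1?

5

g6 = g2 NOR g5 must be 1, so both g2 = 0 and g5 = 0.
g2 = s NAND g1 must be 0, so both s = 1 and g1 = 1.
g5 = g4 NOR q must be 0, so at least one of g4, q is 1.
Enumerating the 16 input combinations, 5 give g6 = 1 and 11 give g6 = 0.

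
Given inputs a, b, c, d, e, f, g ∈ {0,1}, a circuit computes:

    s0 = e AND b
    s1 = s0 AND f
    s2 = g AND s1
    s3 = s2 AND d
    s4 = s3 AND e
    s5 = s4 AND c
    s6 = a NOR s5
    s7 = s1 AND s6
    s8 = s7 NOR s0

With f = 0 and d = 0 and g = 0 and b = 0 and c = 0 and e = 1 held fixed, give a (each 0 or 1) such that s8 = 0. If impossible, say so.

With f = 0 and d = 0 and g = 0 and b = 0 and c = 0 and e = 1 fixed, none of the 2 settings of a give s8 = 0.
For example, with a=1:
s0 = e AND b = 1 AND 0 = 0
s1 = s0 AND f = 0 AND 0 = 0
s2 = g AND s1 = 0 AND 0 = 0
s3 = s2 AND d = 0 AND 0 = 0
s4 = s3 AND e = 0 AND 1 = 0
s5 = s4 AND c = 0 AND 0 = 0
s6 = a NOR s5 = 1 NOR 0 = 0
s7 = s1 AND s6 = 0 AND 0 = 0
s8 = s7 NOR s0 = 0 NOR 0 = 1
giving s8 = 1 ≠ 0.

no solution exists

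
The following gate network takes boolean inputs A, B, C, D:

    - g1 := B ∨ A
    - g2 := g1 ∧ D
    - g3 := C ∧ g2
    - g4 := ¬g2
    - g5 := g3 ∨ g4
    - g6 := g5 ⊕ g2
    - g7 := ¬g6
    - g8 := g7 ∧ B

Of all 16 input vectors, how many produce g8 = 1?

2

g8 = g7 ∧ B must be 1, so both g7 = 1 and B = 1.
Satisfying assignments:
  A=0, B=1, C=1, D=1
  A=1, B=1, C=1, D=1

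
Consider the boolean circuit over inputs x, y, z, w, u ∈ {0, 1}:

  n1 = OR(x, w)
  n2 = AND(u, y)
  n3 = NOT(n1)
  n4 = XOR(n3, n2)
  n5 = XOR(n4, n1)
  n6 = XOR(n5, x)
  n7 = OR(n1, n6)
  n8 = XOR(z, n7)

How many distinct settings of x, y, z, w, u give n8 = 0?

16

n8 = XOR(z, n7) must be 0, so z and n7 are equal.
Enumerating the 32 input combinations, 16 give n8 = 0 and 16 give n8 = 1.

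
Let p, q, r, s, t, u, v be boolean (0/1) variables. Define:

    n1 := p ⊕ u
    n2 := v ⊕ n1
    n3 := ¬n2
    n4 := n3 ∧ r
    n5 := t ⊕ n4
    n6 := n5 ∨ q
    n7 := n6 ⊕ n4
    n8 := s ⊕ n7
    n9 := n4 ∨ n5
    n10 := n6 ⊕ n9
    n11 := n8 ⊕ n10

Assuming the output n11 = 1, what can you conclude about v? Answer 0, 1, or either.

Both values of v occur among assignments with n11 = 1:
  v=0: p=0, q=0, r=0, s=0, t=1, u=0, v=0
  v=1: p=0, q=0, r=0, s=0, t=1, u=0, v=1

either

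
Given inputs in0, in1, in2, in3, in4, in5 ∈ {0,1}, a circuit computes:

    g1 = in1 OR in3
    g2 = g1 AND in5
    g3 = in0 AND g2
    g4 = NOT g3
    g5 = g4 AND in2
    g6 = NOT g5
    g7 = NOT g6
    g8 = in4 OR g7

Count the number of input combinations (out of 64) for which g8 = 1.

g8 = in4 OR g7 must be 1, so at least one of in4, g7 is 1.
Enumerating the 64 input combinations, 45 give g8 = 1 and 19 give g8 = 0.

45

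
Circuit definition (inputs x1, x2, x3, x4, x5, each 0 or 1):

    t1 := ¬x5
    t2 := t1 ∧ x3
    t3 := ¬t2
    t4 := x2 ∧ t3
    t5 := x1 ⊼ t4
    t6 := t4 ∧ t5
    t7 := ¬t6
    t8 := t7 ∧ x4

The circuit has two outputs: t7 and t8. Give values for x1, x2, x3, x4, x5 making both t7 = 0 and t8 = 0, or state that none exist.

Check with x1=0, x2=1, x3=1, x4=1, x5=1:
t1 = ¬x5 = ¬1 = 0
t2 = t1 ∧ x3 = 0 ∧ 1 = 0
t3 = ¬t2 = ¬0 = 1
t4 = x2 ∧ t3 = 1 ∧ 1 = 1
t5 = x1 ⊼ t4 = 0 ⊼ 1 = 1
t6 = t4 ∧ t5 = 1 ∧ 1 = 1
t7 = ¬t6 = ¬1 = 0
t8 = t7 ∧ x4 = 0 ∧ 1 = 0
So t7 = 0 and t8 = 0.

x1=0, x2=1, x3=1, x4=1, x5=1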